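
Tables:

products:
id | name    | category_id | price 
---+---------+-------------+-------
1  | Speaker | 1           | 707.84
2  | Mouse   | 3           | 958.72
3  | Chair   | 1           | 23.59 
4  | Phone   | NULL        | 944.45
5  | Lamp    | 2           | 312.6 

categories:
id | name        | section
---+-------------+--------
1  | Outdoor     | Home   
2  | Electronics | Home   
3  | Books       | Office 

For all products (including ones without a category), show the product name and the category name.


LEFT JOIN keeps every row from products (the left table); where category_id has no match in categories, the category columns become NULL. Walk through each product:
  - product 1 (Speaker): category_id=1 -> matches Outdoor
  - product 2 (Mouse): category_id=3 -> matches Books
  - product 3 (Chair): category_id=1 -> matches Outdoor
  - product 4 (Phone): category_id=NULL, no match -> kept with NULL
  - product 5 (Lamp): category_id=2 -> matches Electronics
All 5 rows appear; 1 has NULL category.

SQL:
SELECT a.name, b.name AS category
FROM products a
LEFT JOIN categories b ON a.category_id = b.id

Result:
name    | category   
--------+------------
Speaker | Outdoor    
Mouse   | Books      
Chair   | Outdoor    
Phone   | NULL       
Lamp    | Electronics


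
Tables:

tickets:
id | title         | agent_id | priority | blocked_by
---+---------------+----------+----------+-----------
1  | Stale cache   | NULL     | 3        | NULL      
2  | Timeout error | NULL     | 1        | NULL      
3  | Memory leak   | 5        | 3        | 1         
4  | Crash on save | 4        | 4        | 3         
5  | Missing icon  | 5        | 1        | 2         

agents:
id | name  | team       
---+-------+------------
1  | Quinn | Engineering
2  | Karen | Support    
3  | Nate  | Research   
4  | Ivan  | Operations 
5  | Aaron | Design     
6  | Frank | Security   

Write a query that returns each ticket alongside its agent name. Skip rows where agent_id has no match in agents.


INNER JOIN keeps only tickets rows whose agent_id matches an id in agents. Walk through each ticket:
  - ticket 1 (Stale cache): agent_id=NULL, no match -> dropped
  - ticket 2 (Timeout error): agent_id=NULL, no match -> dropped
  - ticket 3 (Memory leak): agent_id=5 -> matches Aaron
  - ticket 4 (Crash on save): agent_id=4 -> matches Ivan
  - ticket 5 (Missing icon): agent_id=5 -> matches Aaron
So 2 of 5 rows are dropped.

SQL:
SELECT a.title, b.name AS agent
FROM tickets a
INNER JOIN agents b ON a.agent_id = b.id

Result:
title         | agent
--------------+------
Memory leak   | Aaron
Crash on save | Ivan 
Missing icon  | Aaron


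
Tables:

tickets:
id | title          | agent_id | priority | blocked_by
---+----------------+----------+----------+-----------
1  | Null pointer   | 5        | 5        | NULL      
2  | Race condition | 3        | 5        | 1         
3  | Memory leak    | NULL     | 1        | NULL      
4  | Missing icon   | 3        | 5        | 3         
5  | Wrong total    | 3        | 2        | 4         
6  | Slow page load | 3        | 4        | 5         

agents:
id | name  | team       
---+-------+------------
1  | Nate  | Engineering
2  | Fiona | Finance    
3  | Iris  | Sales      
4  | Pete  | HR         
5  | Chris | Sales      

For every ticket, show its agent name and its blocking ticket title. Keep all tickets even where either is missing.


Two LEFT JOINs from the same base table tickets: one to agents via agent_id, one to tickets itself via blocked_by. Both are LEFT so every ticket is preserved.
Match against agents:
  - ticket 1 (Null pointer): agent_id=5 -> matches Chris
  - ticket 2 (Race condition): agent_id=3 -> matches Iris
  - ticket 3 (Memory leak): agent_id=NULL, no match -> kept with NULL
  - ticket 4 (Missing icon): agent_id=3 -> matches Iris
  - ticket 5 (Wrong total): agent_id=3 -> matches Iris
  - ticket 6 (Slow page load): agent_id=3 -> matches Iris
Match against tickets (self):
  - ticket 1 (Null pointer): blocked_by=NULL -> NULL
  - ticket 2 (Race condition): blocked_by=1 -> Null pointer
  - ticket 3 (Memory leak): blocked_by=NULL -> NULL
  - ticket 4 (Missing icon): blocked_by=3 -> Memory leak
  - ticket 5 (Wrong total): blocked_by=4 -> Missing icon
  - ticket 6 (Slow page load): blocked_by=5 -> Wrong total

SQL:
SELECT a.title, b.name AS agent, c.title AS blocked_by
FROM tickets a
LEFT JOIN agents b ON a.agent_id = b.id
LEFT JOIN tickets c ON a.blocked_by = c.id

Result:
title          | agent | blocked_by  
---------------+-------+-------------
Null pointer   | Chris | NULL        
Race condition | Iris  | Null pointer
Memory leak    | NULL  | NULL        
Missing icon   | Iris  | Memory leak 
Wrong total    | Iris  | Missing icon
Slow page load | Iris  | Wrong total 


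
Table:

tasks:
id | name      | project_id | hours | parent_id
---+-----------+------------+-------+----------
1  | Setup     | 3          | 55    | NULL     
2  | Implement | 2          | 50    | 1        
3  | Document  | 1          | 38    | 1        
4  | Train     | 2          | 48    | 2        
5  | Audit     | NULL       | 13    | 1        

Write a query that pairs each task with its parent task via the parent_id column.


This is a self-join: tasks is joined to a second copy of itself, matching each row's parent_id to another row's id. Use LEFT JOIN so rows with parent_id=NULL are kept.
  - task 1 (Setup): parent_id=NULL -> NULL
  - task 2 (Implement): parent_id=1 -> Setup
  - task 3 (Document): parent_id=1 -> Setup
  - task 4 (Train): parent_id=2 -> Implement
  - task 5 (Audit): parent_id=1 -> Setup

SQL:
SELECT a.name AS item, b.name AS parent
FROM tasks a
LEFT JOIN tasks b ON a.parent_id = b.id

Result:
item      | parent   
----------+----------
Setup     | NULL     
Implement | Setup    
Document  | Setup    
Train     | Implement
Audit     | Setup    


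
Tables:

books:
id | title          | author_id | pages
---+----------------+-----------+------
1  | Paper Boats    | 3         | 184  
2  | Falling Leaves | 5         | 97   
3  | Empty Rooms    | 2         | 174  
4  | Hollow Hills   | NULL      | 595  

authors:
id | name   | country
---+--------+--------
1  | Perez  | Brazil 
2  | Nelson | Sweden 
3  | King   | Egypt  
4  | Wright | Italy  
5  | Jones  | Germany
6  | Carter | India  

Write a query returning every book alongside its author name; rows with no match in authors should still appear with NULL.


LEFT JOIN keeps every row from books (the left table); where author_id has no match in authors, the author columns become NULL. Walk through each book:
  - book 1 (Paper Boats): author_id=3 -> matches King
  - book 2 (Falling Leaves): author_id=5 -> matches Jones
  - book 3 (Empty Rooms): author_id=2 -> matches Nelson
  - book 4 (Hollow Hills): author_id=NULL, no match -> kept with NULL
All 4 rows appear; 1 has NULL author.

SQL:
SELECT a.title, b.name AS author
FROM books a
LEFT JOIN authors b ON a.author_id = b.id

Result:
title          | author
---------------+-------
Paper Boats    | King  
Falling Leaves | Jones 
Empty Rooms    | Nelson
Hollow Hills   | NULL  


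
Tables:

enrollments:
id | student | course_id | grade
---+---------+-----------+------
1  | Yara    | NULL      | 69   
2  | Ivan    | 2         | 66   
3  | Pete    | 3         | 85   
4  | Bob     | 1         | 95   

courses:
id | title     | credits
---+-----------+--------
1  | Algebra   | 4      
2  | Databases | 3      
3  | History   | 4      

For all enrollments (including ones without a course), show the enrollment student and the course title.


LEFT JOIN keeps every row from enrollments (the left table); where course_id has no match in courses, the course columns become NULL. Walk through each enrollment:
  - enrollment 1 (Yara): course_id=NULL, no match -> kept with NULL
  - enrollment 2 (Ivan): course_id=2 -> matches Databases
  - enrollment 3 (Pete): course_id=3 -> matches History
  - enrollment 4 (Bob): course_id=1 -> matches Algebra
All 4 rows appear; 1 has NULL course.

SQL:
SELECT a.student, b.title AS course
FROM enrollments a
LEFT JOIN courses b ON a.course_id = b.id

Result:
student | course   
--------+----------
Yara    | NULL     
Ivan    | Databases
Pete    | History  
Bob     | Algebra  


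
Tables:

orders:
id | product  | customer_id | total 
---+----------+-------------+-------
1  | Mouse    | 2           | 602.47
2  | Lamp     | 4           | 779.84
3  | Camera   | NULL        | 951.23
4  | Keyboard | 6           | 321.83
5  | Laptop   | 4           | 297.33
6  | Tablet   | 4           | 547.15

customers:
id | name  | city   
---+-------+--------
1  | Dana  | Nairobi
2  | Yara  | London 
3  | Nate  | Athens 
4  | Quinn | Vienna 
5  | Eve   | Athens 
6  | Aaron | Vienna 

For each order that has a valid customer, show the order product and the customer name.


INNER JOIN keeps only orders rows whose customer_id matches an id in customers. Walk through each order:
  - order 1 (Mouse): customer_id=2 -> matches Yara
  - order 2 (Lamp): customer_id=4 -> matches Quinn
  - order 3 (Camera): customer_id=NULL, no match -> dropped
  - order 4 (Keyboard): customer_id=6 -> matches Aaron
  - order 5 (Laptop): customer_id=4 -> matches Quinn
  - order 6 (Tablet): customer_id=4 -> matches Quinn
So 1 of 6 rows is dropped.

SQL:
SELECT a.product, b.name AS customer
FROM orders a
INNER JOIN customers b ON a.customer_id = b.id

Result:
product  | customer
---------+---------
Mouse    | Yara    
Lamp     | Quinn   
Keyboard | Aaron   
Laptop   | Quinn   
Tablet   | Quinn   


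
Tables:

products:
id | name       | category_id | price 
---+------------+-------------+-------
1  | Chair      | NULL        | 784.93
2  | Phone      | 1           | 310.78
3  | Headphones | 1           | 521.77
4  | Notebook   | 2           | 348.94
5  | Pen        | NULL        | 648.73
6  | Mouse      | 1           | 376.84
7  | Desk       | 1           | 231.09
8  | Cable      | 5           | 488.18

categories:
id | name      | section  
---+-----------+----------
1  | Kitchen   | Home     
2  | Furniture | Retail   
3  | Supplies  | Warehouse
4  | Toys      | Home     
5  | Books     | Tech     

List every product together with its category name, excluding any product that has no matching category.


INNER JOIN keeps only products rows whose category_id matches an id in categories. Walk through each product:
  - product 1 (Chair): category_id=NULL, no match -> dropped
  - product 2 (Phone): category_id=1 -> matches Kitchen
  - product 3 (Headphones): category_id=1 -> matches Kitchen
  - product 4 (Notebook): category_id=2 -> matches Furniture
  - product 5 (Pen): category_id=NULL, no match -> dropped
  - product 6 (Mouse): category_id=1 -> matches Kitchen
  - product 7 (Desk): category_id=1 -> matches Kitchen
  - product 8 (Cable): category_id=5 -> matches Books
So 2 of 8 rows are dropped.

SQL:
SELECT a.name, b.name AS category
FROM products a
INNER JOIN categories b ON a.category_id = b.id

Result:
name       | category 
-----------+----------
Phone      | Kitchen  
Headphones | Kitchen  
Notebook   | Furniture
Mouse      | Kitchen  
Desk       | Kitchen  
Cable      | Books    


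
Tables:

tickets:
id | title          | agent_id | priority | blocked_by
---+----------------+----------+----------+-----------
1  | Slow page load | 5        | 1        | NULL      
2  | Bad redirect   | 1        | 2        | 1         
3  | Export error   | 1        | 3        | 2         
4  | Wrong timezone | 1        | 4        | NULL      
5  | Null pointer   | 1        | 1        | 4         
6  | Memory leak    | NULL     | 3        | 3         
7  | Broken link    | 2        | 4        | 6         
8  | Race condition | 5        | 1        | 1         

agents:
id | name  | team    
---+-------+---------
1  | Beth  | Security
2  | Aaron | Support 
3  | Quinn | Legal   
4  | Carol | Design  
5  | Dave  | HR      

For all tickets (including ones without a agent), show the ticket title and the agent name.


LEFT JOIN keeps every row from tickets (the left table); where agent_id has no match in agents, the agent columns become NULL. Walk through each ticket:
  - ticket 1 (Slow page load): agent_id=5 -> matches Dave
  - ticket 2 (Bad redirect): agent_id=1 -> matches Beth
  - ticket 3 (Export error): agent_id=1 -> matches Beth
  - ticket 4 (Wrong timezone): agent_id=1 -> matches Beth
  - ticket 5 (Null pointer): agent_id=1 -> matches Beth
  - ticket 6 (Memory leak): agent_id=NULL, no match -> kept with NULL
  - ticket 7 (Broken link): agent_id=2 -> matches Aaron
  - ticket 8 (Race condition): agent_id=5 -> matches Dave
All 8 rows appear; 1 has NULL agent.

SQL:
SELECT a.title, b.name AS agent
FROM tickets a
LEFT JOIN agents b ON a.agent_id = b.id

Result:
title          | agent
---------------+------
Slow page load | Dave 
Bad redirect   | Beth 
Export error   | Beth 
Wrong timezone | Beth 
Null pointer   | Beth 
Memory leak    | NULL 
Broken link    | Aaron
Race condition | Dave 


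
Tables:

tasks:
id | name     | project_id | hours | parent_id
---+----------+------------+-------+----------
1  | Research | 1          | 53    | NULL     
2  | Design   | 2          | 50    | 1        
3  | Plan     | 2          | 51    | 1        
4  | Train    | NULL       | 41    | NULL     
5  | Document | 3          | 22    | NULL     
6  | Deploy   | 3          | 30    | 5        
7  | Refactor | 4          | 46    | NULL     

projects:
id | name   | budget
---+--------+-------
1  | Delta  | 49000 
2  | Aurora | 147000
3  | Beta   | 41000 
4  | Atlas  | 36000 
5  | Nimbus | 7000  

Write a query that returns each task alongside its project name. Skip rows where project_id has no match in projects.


INNER JOIN keeps only tasks rows whose project_id matches an id in projects. Walk through each task:
  - task 1 (Research): project_id=1 -> matches Delta
  - task 2 (Design): project_id=2 -> matches Aurora
  - task 3 (Plan): project_id=2 -> matches Aurora
  - task 4 (Train): project_id=NULL, no match -> dropped
  - task 5 (Document): project_id=3 -> matches Beta
  - task 6 (Deploy): project_id=3 -> matches Beta
  - task 7 (Refactor): project_id=4 -> matches Atlas
So 1 of 7 rows is dropped.

SQL:
SELECT a.name, b.name AS project
FROM tasks a
INNER JOIN projects b ON a.project_id = b.id

Result:
name     | project
---------+--------
Research | Delta  
Design   | Aurora 
Plan     | Aurora 
Document | Beta   
Deploy   | Beta   
Refactor | Atlas  


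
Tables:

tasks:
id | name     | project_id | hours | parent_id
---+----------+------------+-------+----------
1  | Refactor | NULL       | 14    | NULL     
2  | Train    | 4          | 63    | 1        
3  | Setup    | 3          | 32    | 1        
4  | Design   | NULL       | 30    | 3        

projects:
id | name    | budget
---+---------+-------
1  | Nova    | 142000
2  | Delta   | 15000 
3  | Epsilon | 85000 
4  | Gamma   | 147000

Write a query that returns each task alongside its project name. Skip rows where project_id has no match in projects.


INNER JOIN keeps only tasks rows whose project_id matches an id in projects. Walk through each task:
  - task 1 (Refactor): project_id=NULL, no match -> dropped
  - task 2 (Train): project_id=4 -> matches Gamma
  - task 3 (Setup): project_id=3 -> matches Epsilon
  - task 4 (Design): project_id=NULL, no match -> dropped
So 2 of 4 rows are dropped.

SQL:
SELECT a.name, b.name AS project
FROM tasks a
INNER JOIN projects b ON a.project_id = b.id

Result:
name  | project
------+--------
Train | Gamma  
Setup | Epsilon


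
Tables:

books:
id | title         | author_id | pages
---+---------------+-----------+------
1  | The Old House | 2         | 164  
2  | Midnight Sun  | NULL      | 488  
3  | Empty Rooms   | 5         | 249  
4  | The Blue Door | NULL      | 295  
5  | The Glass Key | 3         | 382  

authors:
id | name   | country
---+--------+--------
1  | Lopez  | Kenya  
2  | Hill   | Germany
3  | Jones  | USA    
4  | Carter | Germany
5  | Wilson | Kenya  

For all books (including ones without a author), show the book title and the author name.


LEFT JOIN keeps every row from books (the left table); where author_id has no match in authors, the author columns become NULL. Walk through each book:
  - book 1 (The Old House): author_id=2 -> matches Hill
  - book 2 (Midnight Sun): author_id=NULL, no match -> kept with NULL
  - book 3 (Empty Rooms): author_id=5 -> matches Wilson
  - book 4 (The Blue Door): author_id=NULL, no match -> kept with NULL
  - book 5 (The Glass Key): author_id=3 -> matches Jones
All 5 rows appear; 2 have NULL author.

SQL:
SELECT a.title, b.name AS author
FROM books a
LEFT JOIN authors b ON a.author_id = b.id

Result:
title         | author
--------------+-------
The Old House | Hill  
Midnight Sun  | NULL  
Empty Rooms   | Wilson
The Blue Door | NULL  
The Glass Key | Jones 


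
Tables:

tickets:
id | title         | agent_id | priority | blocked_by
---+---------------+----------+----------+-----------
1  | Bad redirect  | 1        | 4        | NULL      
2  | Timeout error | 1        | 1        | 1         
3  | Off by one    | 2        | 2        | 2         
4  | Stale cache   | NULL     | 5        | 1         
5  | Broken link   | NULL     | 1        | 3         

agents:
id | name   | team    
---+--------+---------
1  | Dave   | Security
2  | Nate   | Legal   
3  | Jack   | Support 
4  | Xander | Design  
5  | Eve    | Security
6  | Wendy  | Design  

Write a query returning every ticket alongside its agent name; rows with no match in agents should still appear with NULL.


LEFT JOIN keeps every row from tickets (the left table); where agent_id has no match in agents, the agent columns become NULL. Walk through each ticket:
  - ticket 1 (Bad redirect): agent_id=1 -> matches Dave
  - ticket 2 (Timeout error): agent_id=1 -> matches Dave
  - ticket 3 (Off by one): agent_id=2 -> matches Nate
  - ticket 4 (Stale cache): agent_id=NULL, no match -> kept with NULL
  - ticket 5 (Broken link): agent_id=NULL, no match -> kept with NULL
All 5 rows appear; 2 have NULL agent.

SQL:
SELECT a.title, b.name AS agent
FROM tickets a
LEFT JOIN agents b ON a.agent_id = b.id

Result:
title         | agent
--------------+------
Bad redirect  | Dave 
Timeout error | Dave 
Off by one    | Nate 
Stale cache   | NULL 
Broken link   | NULL 


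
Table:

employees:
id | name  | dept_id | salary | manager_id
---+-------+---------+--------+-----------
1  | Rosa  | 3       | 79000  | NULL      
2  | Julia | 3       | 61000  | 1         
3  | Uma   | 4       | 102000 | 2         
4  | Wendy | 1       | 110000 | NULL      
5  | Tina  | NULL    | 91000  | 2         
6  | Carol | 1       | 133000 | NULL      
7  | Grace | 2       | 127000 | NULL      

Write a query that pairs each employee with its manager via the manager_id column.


This is a self-join: employees is joined to a second copy of itself, matching each row's manager_id to another row's id. Use LEFT JOIN so rows with manager_id=NULL are kept.
  - employee 1 (Rosa): manager_id=NULL -> NULL
  - employee 2 (Julia): manager_id=1 -> Rosa
  - employee 3 (Uma): manager_id=2 -> Julia
  - employee 4 (Wendy): manager_id=NULL -> NULL
  - employee 5 (Tina): manager_id=2 -> Julia
  - employee 6 (Carol): manager_id=NULL -> NULL
  - employee 7 (Grace): manager_id=NULL -> NULL

SQL:
SELECT a.name AS item, b.name AS manager
FROM employees a
LEFT JOIN employees b ON a.manager_id = b.id

Result:
item  | manager
------+--------
Rosa  | NULL   
Julia | Rosa   
Uma   | Julia  
Wendy | NULL   
Tina  | Julia  
Carol | NULL   
Grace | NULL   


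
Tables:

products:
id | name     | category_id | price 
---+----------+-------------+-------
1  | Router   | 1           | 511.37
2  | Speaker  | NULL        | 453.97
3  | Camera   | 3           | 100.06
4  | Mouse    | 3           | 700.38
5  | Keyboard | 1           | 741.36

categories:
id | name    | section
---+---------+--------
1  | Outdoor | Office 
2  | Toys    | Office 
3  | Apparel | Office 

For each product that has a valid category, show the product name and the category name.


INNER JOIN keeps only products rows whose category_id matches an id in categories. Walk through each product:
  - product 1 (Router): category_id=1 -> matches Outdoor
  - product 2 (Speaker): category_id=NULL, no match -> dropped
  - product 3 (Camera): category_id=3 -> matches Apparel
  - product 4 (Mouse): category_id=3 -> matches Apparel
  - product 5 (Keyboard): category_id=1 -> matches Outdoor
So 1 of 5 rows is dropped.

SQL:
SELECT a.name, b.name AS category
FROM products a
INNER JOIN categories b ON a.category_id = b.id

Result:
name     | category
---------+---------
Router   | Outdoor 
Camera   | Apparel 
Mouse    | Apparel 
Keyboard | Outdoor 


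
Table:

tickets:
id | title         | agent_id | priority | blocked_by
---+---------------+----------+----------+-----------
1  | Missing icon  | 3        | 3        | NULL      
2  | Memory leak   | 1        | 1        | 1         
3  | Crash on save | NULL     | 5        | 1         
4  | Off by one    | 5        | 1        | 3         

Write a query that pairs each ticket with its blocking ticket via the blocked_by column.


This is a self-join: tickets is joined to a second copy of itself, matching each row's blocked_by to another row's id. Use LEFT JOIN so rows with blocked_by=NULL are kept.
  - ticket 1 (Missing icon): blocked_by=NULL -> NULL
  - ticket 2 (Memory leak): blocked_by=1 -> Missing icon
  - ticket 3 (Crash on save): blocked_by=1 -> Missing icon
  - ticket 4 (Off by one): blocked_by=3 -> Crash on save

SQL:
SELECT a.title AS item, b.title AS blocked_by
FROM tickets a
LEFT JOIN tickets b ON a.blocked_by = b.id

Result:
item          | blocked_by   
--------------+--------------
Missing icon  | NULL         
Memory leak   | Missing icon 
Crash on save | Missing icon 
Off by one    | Crash on save


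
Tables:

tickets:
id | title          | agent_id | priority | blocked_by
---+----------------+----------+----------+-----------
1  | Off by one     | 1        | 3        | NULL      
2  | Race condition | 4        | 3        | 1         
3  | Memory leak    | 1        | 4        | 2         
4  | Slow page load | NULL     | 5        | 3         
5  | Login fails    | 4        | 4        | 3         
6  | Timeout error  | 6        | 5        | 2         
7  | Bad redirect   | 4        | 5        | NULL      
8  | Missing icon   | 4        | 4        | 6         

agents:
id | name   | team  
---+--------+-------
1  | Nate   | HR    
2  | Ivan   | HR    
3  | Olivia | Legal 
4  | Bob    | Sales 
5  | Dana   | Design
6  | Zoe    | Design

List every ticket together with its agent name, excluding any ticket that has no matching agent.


INNER JOIN keeps only tickets rows whose agent_id matches an id in agents. Walk through each ticket:
  - ticket 1 (Off by one): agent_id=1 -> matches Nate
  - ticket 2 (Race condition): agent_id=4 -> matches Bob
  - ticket 3 (Memory leak): agent_id=1 -> matches Nate
  - ticket 4 (Slow page load): agent_id=NULL, no match -> dropped
  - ticket 5 (Login fails): agent_id=4 -> matches Bob
  - ticket 6 (Timeout error): agent_id=6 -> matches Zoe
  - ticket 7 (Bad redirect): agent_id=4 -> matches Bob
  - ticket 8 (Missing icon): agent_id=4 -> matches Bob
So 1 of 8 rows is dropped.

SQL:
SELECT a.title, b.name AS agent
FROM tickets a
INNER JOIN agents b ON a.agent_id = b.id

Result:
title          | agent
---------------+------
Off by one     | Nate 
Race condition | Bob  
Memory leak    | Nate 
Login fails    | Bob  
Timeout error  | Zoe  
Bad redirect   | Bob  
Missing icon   | Bob  


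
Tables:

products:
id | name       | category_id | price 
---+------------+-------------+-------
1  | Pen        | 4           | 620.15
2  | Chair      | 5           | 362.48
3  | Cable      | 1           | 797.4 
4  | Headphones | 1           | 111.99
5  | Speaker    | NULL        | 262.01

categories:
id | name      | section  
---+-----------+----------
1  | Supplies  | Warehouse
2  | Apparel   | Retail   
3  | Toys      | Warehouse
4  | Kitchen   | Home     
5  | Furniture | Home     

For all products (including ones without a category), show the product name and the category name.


LEFT JOIN keeps every row from products (the left table); where category_id has no match in categories, the category columns become NULL. Walk through each product:
  - product 1 (Pen): category_id=4 -> matches Kitchen
  - product 2 (Chair): category_id=5 -> matches Furniture
  - product 3 (Cable): category_id=1 -> matches Supplies
  - product 4 (Headphones): category_id=1 -> matches Supplies
  - product 5 (Speaker): category_id=NULL, no match -> kept with NULL
All 5 rows appear; 1 has NULL category.

SQL:
SELECT a.name, b.name AS category
FROM products a
LEFT JOIN categories b ON a.category_id = b.id

Result:
name       | category 
-----------+----------
Pen        | Kitchen  
Chair      | Furniture
Cable      | Supplies 
Headphones | Supplies 
Speaker    | NULL     


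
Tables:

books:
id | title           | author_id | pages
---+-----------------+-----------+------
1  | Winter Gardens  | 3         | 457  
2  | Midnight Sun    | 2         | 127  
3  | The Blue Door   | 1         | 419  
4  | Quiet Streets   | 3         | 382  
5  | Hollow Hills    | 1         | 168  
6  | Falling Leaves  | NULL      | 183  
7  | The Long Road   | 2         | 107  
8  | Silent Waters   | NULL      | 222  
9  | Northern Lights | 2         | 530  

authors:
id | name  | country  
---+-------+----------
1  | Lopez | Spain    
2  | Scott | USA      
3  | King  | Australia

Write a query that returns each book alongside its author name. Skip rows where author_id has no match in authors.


INNER JOIN keeps only books rows whose author_id matches an id in authors. Walk through each book:
  - book 1 (Winter Gardens): author_id=3 -> matches King
  - book 2 (Midnight Sun): author_id=2 -> matches Scott
  - book 3 (The Blue Door): author_id=1 -> matches Lopez
  - book 4 (Quiet Streets): author_id=3 -> matches King
  - book 5 (Hollow Hills): author_id=1 -> matches Lopez
  - book 6 (Falling Leaves): author_id=NULL, no match -> dropped
  - book 7 (The Long Road): author_id=2 -> matches Scott
  - book 8 (Silent Waters): author_id=NULL, no match -> dropped
  - book 9 (Northern Lights): author_id=2 -> matches Scott
So 2 of 9 rows are dropped.

SQL:
SELECT a.title, b.name AS author
FROM books a
INNER JOIN authors b ON a.author_id = b.id

Result:
title           | author
----------------+-------
Winter Gardens  | King  
Midnight Sun    | Scott 
The Blue Door   | Lopez 
Quiet Streets   | King  
Hollow Hills    | Lopez 
The Long Road   | Scott 
Northern Lights | Scott 


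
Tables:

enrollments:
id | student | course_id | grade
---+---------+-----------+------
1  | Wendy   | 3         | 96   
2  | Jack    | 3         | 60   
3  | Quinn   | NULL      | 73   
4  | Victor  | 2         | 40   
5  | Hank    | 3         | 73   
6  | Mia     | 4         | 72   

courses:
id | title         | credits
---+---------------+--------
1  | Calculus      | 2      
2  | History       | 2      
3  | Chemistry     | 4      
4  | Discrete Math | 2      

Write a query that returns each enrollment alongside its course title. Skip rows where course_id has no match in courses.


INNER JOIN keeps only enrollments rows whose course_id matches an id in courses. Walk through each enrollment:
  - enrollment 1 (Wendy): course_id=3 -> matches Chemistry
  - enrollment 2 (Jack): course_id=3 -> matches Chemistry
  - enrollment 3 (Quinn): course_id=NULL, no match -> dropped
  - enrollment 4 (Victor): course_id=2 -> matches History
  - enrollment 5 (Hank): course_id=3 -> matches Chemistry
  - enrollment 6 (Mia): course_id=4 -> matches Discrete Math
So 1 of 6 rows is dropped.

SQL:
SELECT a.student, b.title AS course
FROM enrollments a
INNER JOIN courses b ON a.course_id = b.id

Result:
student | course       
--------+--------------
Wendy   | Chemistry    
Jack    | Chemistry    
Victor  | History      
Hank    | Chemistry    
Mia     | Discrete Math


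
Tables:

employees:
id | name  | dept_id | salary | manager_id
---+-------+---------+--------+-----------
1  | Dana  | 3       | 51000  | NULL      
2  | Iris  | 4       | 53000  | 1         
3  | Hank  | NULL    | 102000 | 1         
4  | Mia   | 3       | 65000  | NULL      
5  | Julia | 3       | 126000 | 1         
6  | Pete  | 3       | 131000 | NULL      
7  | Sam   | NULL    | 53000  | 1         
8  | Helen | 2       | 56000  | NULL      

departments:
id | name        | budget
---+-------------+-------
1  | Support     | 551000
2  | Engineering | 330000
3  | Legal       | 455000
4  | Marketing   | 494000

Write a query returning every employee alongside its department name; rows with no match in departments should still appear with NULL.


LEFT JOIN keeps every row from employees (the left table); where dept_id has no match in departments, the department columns become NULL. Walk through each employee:
  - employee 1 (Dana): dept_id=3 -> matches Legal
  - employee 2 (Iris): dept_id=4 -> matches Marketing
  - employee 3 (Hank): dept_id=NULL, no match -> kept with NULL
  - employee 4 (Mia): dept_id=3 -> matches Legal
  - employee 5 (Julia): dept_id=3 -> matches Legal
  - employee 6 (Pete): dept_id=3 -> matches Legal
  - employee 7 (Sam): dept_id=NULL, no match -> kept with NULL
  - employee 8 (Helen): dept_id=2 -> matches Engineering
All 8 rows appear; 2 have NULL department.

SQL:
SELECT a.name, b.name AS department
FROM employees a
LEFT JOIN departments b ON a.dept_id = b.id

Result:
name  | department 
------+------------
Dana  | Legal      
Iris  | Marketing  
Hank  | NULL       
Mia   | Legal      
Julia | Legal      
Pete  | Legal      
Sam   | NULL       
Helen | Engineering


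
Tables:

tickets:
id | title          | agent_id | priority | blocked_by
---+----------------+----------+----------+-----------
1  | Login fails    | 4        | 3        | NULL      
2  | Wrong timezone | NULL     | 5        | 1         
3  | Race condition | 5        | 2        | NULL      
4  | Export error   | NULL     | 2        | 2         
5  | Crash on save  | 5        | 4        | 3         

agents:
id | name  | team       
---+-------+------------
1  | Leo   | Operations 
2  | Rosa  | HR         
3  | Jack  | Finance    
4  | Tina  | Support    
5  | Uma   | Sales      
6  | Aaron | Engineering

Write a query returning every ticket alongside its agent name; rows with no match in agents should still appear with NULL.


LEFT JOIN keeps every row from tickets (the left table); where agent_id has no match in agents, the agent columns become NULL. Walk through each ticket:
  - ticket 1 (Login fails): agent_id=4 -> matches Tina
  - ticket 2 (Wrong timezone): agent_id=NULL, no match -> kept with NULL
  - ticket 3 (Race condition): agent_id=5 -> matches Uma
  - ticket 4 (Export error): agent_id=NULL, no match -> kept with NULL
  - ticket 5 (Crash on save): agent_id=5 -> matches Uma
All 5 rows appear; 2 have NULL agent.

SQL:
SELECT a.title, b.name AS agent
FROM tickets a
LEFT JOIN agents b ON a.agent_id = b.id

Result:
title          | agent
---------------+------
Login fails    | Tina 
Wrong timezone | NULL 
Race condition | Uma  
Export error   | NULL 
Crash on save  | Uma  


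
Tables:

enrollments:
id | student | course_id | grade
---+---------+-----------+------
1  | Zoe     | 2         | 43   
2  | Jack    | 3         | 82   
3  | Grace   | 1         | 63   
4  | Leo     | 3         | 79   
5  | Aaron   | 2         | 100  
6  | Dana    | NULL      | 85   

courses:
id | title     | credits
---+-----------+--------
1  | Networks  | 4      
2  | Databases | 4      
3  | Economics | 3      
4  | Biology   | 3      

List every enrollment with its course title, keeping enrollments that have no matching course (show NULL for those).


LEFT JOIN keeps every row from enrollments (the left table); where course_id has no match in courses, the course columns become NULL. Walk through each enrollment:
  - enrollment 1 (Zoe): course_id=2 -> matches Databases
  - enrollment 2 (Jack): course_id=3 -> matches Economics
  - enrollment 3 (Grace): course_id=1 -> matches Networks
  - enrollment 4 (Leo): course_id=3 -> matches Economics
  - enrollment 5 (Aaron): course_id=2 -> matches Databases
  - enrollment 6 (Dana): course_id=NULL, no match -> kept with NULL
All 6 rows appear; 1 has NULL course.

SQL:
SELECT a.student, b.title AS course
FROM enrollments a
LEFT JOIN courses b ON a.course_id = b.id

Result:
student | course   
--------+----------
Zoe     | Databases
Jack    | Economics
Grace   | Networks 
Leo     | Economics
Aaron   | Databases
Dana    | NULL     


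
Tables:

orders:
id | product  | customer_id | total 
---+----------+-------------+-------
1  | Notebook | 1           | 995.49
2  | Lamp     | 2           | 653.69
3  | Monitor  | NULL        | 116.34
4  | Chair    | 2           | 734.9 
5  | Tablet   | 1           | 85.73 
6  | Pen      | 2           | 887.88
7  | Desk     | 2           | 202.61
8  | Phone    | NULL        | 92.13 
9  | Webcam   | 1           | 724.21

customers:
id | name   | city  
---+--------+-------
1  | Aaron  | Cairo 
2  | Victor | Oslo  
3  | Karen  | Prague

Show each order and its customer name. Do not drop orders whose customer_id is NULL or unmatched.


LEFT JOIN keeps every row from orders (the left table); where customer_id has no match in customers, the customer columns become NULL. Walk through each order:
  - order 1 (Notebook): customer_id=1 -> matches Aaron
  - order 2 (Lamp): customer_id=2 -> matches Victor
  - order 3 (Monitor): customer_id=NULL, no match -> kept with NULL
  - order 4 (Chair): customer_id=2 -> matches Victor
  - order 5 (Tablet): customer_id=1 -> matches Aaron
  - order 6 (Pen): customer_id=2 -> matches Victor
  - order 7 (Desk): customer_id=2 -> matches Victor
  - order 8 (Phone): customer_id=NULL, no match -> kept with NULL
  - order 9 (Webcam): customer_id=1 -> matches Aaron
All 9 rows appear; 2 have NULL customer.

SQL:
SELECT a.product, b.name AS customer
FROM orders a
LEFT JOIN customers b ON a.customer_id = b.id

Result:
product  | customer
---------+---------
Notebook | Aaron   
Lamp     | Victor  
Monitor  | NULL    
Chair    | Victor  
Tablet   | Aaron   
Pen      | Victor  
Desk     | Victor  
Phone    | NULL    
Webcam   | Aaron   


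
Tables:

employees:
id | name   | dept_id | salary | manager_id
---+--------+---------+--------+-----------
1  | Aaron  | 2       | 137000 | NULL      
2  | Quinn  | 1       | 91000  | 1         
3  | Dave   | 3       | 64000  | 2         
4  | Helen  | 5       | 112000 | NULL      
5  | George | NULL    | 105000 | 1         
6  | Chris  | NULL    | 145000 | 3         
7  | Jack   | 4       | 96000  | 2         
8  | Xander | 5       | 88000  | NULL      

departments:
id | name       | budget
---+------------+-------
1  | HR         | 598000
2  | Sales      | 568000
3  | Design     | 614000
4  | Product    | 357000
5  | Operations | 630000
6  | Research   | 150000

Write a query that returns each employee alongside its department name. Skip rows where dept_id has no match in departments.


INNER JOIN keeps only employees rows whose dept_id matches an id in departments. Walk through each employee:
  - employee 1 (Aaron): dept_id=2 -> matches Sales
  - employee 2 (Quinn): dept_id=1 -> matches HR
  - employee 3 (Dave): dept_id=3 -> matches Design
  - employee 4 (Helen): dept_id=5 -> matches Operations
  - employee 5 (George): dept_id=NULL, no match -> dropped
  - employee 6 (Chris): dept_id=NULL, no match -> dropped
  - employee 7 (Jack): dept_id=4 -> matches Product
  - employee 8 (Xander): dept_id=5 -> matches Operations
So 2 of 8 rows are dropped.

SQL:
SELECT a.name, b.name AS department
FROM employees a
INNER JOIN departments b ON a.dept_id = b.id

Result:
name   | department
-------+-----------
Aaron  | Sales     
Quinn  | HR        
Dave   | Design    
Helen  | Operations
Jack   | Product   
Xander | Operations


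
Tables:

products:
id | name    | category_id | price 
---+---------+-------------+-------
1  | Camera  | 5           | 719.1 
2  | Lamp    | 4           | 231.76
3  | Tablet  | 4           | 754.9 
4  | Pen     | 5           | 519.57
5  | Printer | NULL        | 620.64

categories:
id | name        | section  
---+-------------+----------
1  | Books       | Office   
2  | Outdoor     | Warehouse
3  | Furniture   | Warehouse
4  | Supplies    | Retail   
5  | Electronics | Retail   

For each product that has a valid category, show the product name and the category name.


INNER JOIN keeps only products rows whose category_id matches an id in categories. Walk through each product:
  - product 1 (Camera): category_id=5 -> matches Electronics
  - product 2 (Lamp): category_id=4 -> matches Supplies
  - product 3 (Tablet): category_id=4 -> matches Supplies
  - product 4 (Pen): category_id=5 -> matches Electronics
  - product 5 (Printer): category_id=NULL, no match -> dropped
So 1 of 5 rows is dropped.

SQL:
SELECT a.name, b.name AS category
FROM products a
INNER JOIN categories b ON a.category_id = b.id

Result:
name   | category   
-------+------------
Camera | Electronics
Lamp   | Supplies   
Tablet | Supplies   
Pen    | Electronics


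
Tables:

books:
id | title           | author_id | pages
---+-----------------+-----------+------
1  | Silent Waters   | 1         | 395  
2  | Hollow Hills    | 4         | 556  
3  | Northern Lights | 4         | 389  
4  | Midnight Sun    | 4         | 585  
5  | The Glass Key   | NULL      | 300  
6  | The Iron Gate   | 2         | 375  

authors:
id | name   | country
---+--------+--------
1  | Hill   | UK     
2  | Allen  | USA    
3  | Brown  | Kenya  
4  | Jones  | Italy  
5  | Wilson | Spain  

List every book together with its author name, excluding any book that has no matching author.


INNER JOIN keeps only books rows whose author_id matches an id in authors. Walk through each book:
  - book 1 (Silent Waters): author_id=1 -> matches Hill
  - book 2 (Hollow Hills): author_id=4 -> matches Jones
  - book 3 (Northern Lights): author_id=4 -> matches Jones
  - book 4 (Midnight Sun): author_id=4 -> matches Jones
  - book 5 (The Glass Key): author_id=NULL, no match -> dropped
  - book 6 (The Iron Gate): author_id=2 -> matches Allen
So 1 of 6 rows is dropped.

SQL:
SELECT a.title, b.name AS author
FROM books a
INNER JOIN authors b ON a.author_id = b.id

Result:
title           | author
----------------+-------
Silent Waters   | Hill  
Hollow Hills    | Jones 
Northern Lights | Jones 
Midnight Sun    | Jones 
The Iron Gate   | Allen 


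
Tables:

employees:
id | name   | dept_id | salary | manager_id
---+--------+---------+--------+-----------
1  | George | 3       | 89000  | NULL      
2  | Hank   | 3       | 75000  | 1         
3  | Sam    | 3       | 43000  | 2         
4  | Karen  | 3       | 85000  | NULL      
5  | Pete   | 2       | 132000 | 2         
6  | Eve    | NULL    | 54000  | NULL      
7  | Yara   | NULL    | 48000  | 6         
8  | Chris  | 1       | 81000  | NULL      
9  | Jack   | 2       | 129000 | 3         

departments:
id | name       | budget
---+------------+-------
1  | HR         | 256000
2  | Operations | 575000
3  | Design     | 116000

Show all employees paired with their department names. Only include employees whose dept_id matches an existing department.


INNER JOIN keeps only employees rows whose dept_id matches an id in departments. Walk through each employee:
  - employee 1 (George): dept_id=3 -> matches Design
  - employee 2 (Hank): dept_id=3 -> matches Design
  - employee 3 (Sam): dept_id=3 -> matches Design
  - employee 4 (Karen): dept_id=3 -> matches Design
  - employee 5 (Pete): dept_id=2 -> matches Operations
  - employee 6 (Eve): dept_id=NULL, no match -> dropped
  - employee 7 (Yara): dept_id=NULL, no match -> dropped
  - employee 8 (Chris): dept_id=1 -> matches HR
  - employee 9 (Jack): dept_id=2 -> matches Operations
So 2 of 9 rows are dropped.

SQL:
SELECT a.name, b.name AS department
FROM employees a
INNER JOIN departments b ON a.dept_id = b.id

Result:
name   | department
-------+-----------
George | Design    
Hank   | Design    
Sam    | Design    
Karen  | Design    
Pete   | Operations
Chris  | HR        
Jack   | Operations


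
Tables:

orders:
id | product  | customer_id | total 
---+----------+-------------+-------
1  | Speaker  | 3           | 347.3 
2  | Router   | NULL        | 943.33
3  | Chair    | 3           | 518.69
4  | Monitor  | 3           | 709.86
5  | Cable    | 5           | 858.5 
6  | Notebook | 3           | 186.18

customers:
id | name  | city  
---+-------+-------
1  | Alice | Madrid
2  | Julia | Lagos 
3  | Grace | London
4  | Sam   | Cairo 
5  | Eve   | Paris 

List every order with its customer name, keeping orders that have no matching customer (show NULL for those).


LEFT JOIN keeps every row from orders (the left table); where customer_id has no match in customers, the customer columns become NULL. Walk through each order:
  - order 1 (Speaker): customer_id=3 -> matches Grace
  - order 2 (Router): customer_id=NULL, no match -> kept with NULL
  - order 3 (Chair): customer_id=3 -> matches Grace
  - order 4 (Monitor): customer_id=3 -> matches Grace
  - order 5 (Cable): customer_id=5 -> matches Eve
  - order 6 (Notebook): customer_id=3 -> matches Grace
All 6 rows appear; 1 has NULL customer.

SQL:
SELECT a.product, b.name AS customer
FROM orders a
LEFT JOIN customers b ON a.customer_id = b.id

Result:
product  | customer
---------+---------
Speaker  | Grace   
Router   | NULL    
Chair    | Grace   
Monitor  | Grace   
Cable    | Eve     
Notebook | Grace   
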